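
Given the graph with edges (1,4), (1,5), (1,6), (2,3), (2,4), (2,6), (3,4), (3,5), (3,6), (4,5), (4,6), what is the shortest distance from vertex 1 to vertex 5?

Step 1: Build adjacency list:
  1: 4, 5, 6
  2: 3, 4, 6
  3: 2, 4, 5, 6
  4: 1, 2, 3, 5, 6
  5: 1, 3, 4
  6: 1, 2, 3, 4

Step 2: BFS from vertex 1 to find shortest path to 5:
  vertex 4 reached at distance 1
  vertex 5 reached at distance 1

Step 3: Shortest path: 1 -> 5
Path length: 1 edge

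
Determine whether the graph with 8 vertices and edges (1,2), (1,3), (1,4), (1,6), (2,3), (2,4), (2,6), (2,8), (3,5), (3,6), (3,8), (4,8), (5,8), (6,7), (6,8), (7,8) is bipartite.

Step 1: Attempt 2-coloring using BFS:
  Start at vertex 1, assign color 0
  Color vertex 2 with color 1 (neighbor of 1)
  Color vertex 3 with color 1 (neighbor of 1)
  Color vertex 4 with color 1 (neighbor of 1)
  Color vertex 6 with color 1 (neighbor of 1)

Step 2: Conflict found! Vertices 2 and 3 are adjacent but have the same color.
This means the graph contains an odd cycle.

The graph is NOT bipartite.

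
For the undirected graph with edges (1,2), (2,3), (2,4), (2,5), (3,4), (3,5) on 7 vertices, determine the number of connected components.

Step 1: Build adjacency list from edges:
  1: 2
  2: 1, 3, 4, 5
  3: 2, 4, 5
  4: 2, 3
  5: 2, 3
  6: (none)
  7: (none)

Step 2: Run BFS/DFS from vertex 1:
  Visited: {1, 2, 3, 4, 5}
  Reached 5 of 7 vertices

Step 3: Only 5 of 7 vertices reached. Graph is disconnected.
Connected components: {1, 2, 3, 4, 5}, {6}, {7}
Number of connected components: 3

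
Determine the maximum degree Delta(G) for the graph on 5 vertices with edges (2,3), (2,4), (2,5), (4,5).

Step 1: Count edges incident to each vertex:
  deg(1) = 0 (neighbors: none)
  deg(2) = 3 (neighbors: 3, 4, 5)
  deg(3) = 1 (neighbors: 2)
  deg(4) = 2 (neighbors: 2, 5)
  deg(5) = 2 (neighbors: 2, 4)

Step 2: Find maximum:
  max(0, 3, 1, 2, 2) = 3 (vertex 2)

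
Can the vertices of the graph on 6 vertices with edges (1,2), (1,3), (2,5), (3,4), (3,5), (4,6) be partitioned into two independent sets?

Step 1: Attempt 2-coloring using BFS:
  Start at vertex 1, assign color 0
  Color vertex 2 with color 1 (neighbor of 1)
  Color vertex 3 with color 1 (neighbor of 1)
  Color vertex 5 with color 0 (neighbor of 2)
  Color vertex 4 with color 0 (neighbor of 3)
  Color vertex 6 with color 1 (neighbor of 4)

Step 2: 2-coloring succeeded. No conflicts found.
  Set A (color 0): {1, 4, 5}
  Set B (color 1): {2, 3, 6}

The graph is bipartite with partition {1, 4, 5}, {2, 3, 6}.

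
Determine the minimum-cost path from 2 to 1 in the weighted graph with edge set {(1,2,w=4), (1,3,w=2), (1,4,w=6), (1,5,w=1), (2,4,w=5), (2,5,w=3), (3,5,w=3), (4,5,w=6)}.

Step 1: Build adjacency list with weights:
  1: 2(w=4), 3(w=2), 4(w=6), 5(w=1)
  2: 1(w=4), 4(w=5), 5(w=3)
  3: 1(w=2), 5(w=3)
  4: 1(w=6), 2(w=5), 5(w=6)
  5: 1(w=1), 2(w=3), 3(w=3), 4(w=6)

Step 2: Apply Dijkstra's algorithm from vertex 2:
  Visit vertex 2 (distance=0)
    Update dist[1] = 4
    Update dist[4] = 5
    Update dist[5] = 3
  Visit vertex 5 (distance=3)
    Update dist[3] = 6
  Visit vertex 1 (distance=4)

Step 3: Shortest path: 2 -> 1
Total weight: 4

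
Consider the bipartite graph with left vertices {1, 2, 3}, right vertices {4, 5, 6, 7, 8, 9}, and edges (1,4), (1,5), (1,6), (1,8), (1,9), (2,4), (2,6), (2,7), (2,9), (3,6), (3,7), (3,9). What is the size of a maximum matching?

Step 1: List the neighbors of each left vertex:
  1: 4, 5, 6, 8, 9
  2: 4, 6, 7, 9
  3: 6, 7, 9

Step 2: Greedily match left vertices, then look for augmenting paths:
  Match 1 -- 4
  Match 2 -- 6
  Match 3 -- 7
  No augmenting path remains.

Step 3: Verify this is maximum:
  Matching size 3 = min(|L|, |R|) = min(3, 6), which is an upper bound, so this matching is maximum.

Maximum matching: {(1,4), (2,6), (3,7)}
Size: 3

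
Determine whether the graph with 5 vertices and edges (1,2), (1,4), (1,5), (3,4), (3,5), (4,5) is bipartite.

Step 1: Attempt 2-coloring using BFS:
  Start at vertex 1, assign color 0
  Color vertex 2 with color 1 (neighbor of 1)
  Color vertex 4 with color 1 (neighbor of 1)
  Color vertex 5 with color 1 (neighbor of 1)
  Color vertex 3 with color 0 (neighbor of 4)

Step 2: Conflict found! Vertices 4 and 5 are adjacent but have the same color.
This means the graph contains an odd cycle.

The graph is NOT bipartite.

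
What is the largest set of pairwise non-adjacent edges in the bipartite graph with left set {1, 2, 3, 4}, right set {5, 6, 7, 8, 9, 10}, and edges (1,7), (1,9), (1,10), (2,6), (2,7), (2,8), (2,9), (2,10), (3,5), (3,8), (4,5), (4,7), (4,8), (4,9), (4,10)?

Step 1: List the neighbors of each left vertex:
  1: 7, 9, 10
  2: 6, 7, 8, 9, 10
  3: 5, 8
  4: 5, 7, 8, 9, 10

Step 2: Greedily match left vertices, then look for augmenting paths:
  Match 1 -- 7
  Match 2 -- 6
  Match 3 -- 5
  Match 4 -- 8
  No augmenting path remains.

Step 3: Verify this is maximum:
  Matching size 4 = min(|L|, |R|) = min(4, 6), which is an upper bound, so this matching is maximum.

Maximum matching: {(1,7), (2,6), (3,5), (4,8)}
Size: 4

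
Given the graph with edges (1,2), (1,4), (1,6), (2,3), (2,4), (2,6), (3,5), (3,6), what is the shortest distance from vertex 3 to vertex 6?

Step 1: Build adjacency list:
  1: 2, 4, 6
  2: 1, 3, 4, 6
  3: 2, 5, 6
  4: 1, 2
  5: 3
  6: 1, 2, 3

Step 2: BFS from vertex 3 to find shortest path to 6:
  vertex 2 reached at distance 1
  vertex 5 reached at distance 1
  vertex 6 reached at distance 1

Step 3: Shortest path: 3 -> 6
Path length: 1 edge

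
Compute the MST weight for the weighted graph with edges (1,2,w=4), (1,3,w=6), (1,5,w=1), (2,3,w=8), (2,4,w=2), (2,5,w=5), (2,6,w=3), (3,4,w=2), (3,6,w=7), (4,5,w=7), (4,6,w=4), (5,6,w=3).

Apply Kruskal's algorithm (sort edges by weight, add if no cycle):

Sorted edges by weight:
  (1,5) w=1
  (2,4) w=2
  (3,4) w=2
  (2,6) w=3
  (5,6) w=3
  (1,2) w=4
  (4,6) w=4
  (2,5) w=5
  (1,3) w=6
  (3,6) w=7
  (4,5) w=7
  (2,3) w=8

Add edge (1,5) w=1 -- no cycle. Running total: 1
Add edge (2,4) w=2 -- no cycle. Running total: 3
Add edge (3,4) w=2 -- no cycle. Running total: 5
Add edge (2,6) w=3 -- no cycle. Running total: 8
Add edge (5,6) w=3 -- no cycle. Running total: 11

MST edges: (1,5,w=1), (2,4,w=2), (3,4,w=2), (2,6,w=3), (5,6,w=3)
Total MST weight: 1 + 2 + 2 + 3 + 3 = 11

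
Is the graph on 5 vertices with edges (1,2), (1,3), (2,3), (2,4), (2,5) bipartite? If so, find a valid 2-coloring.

Step 1: Attempt 2-coloring using BFS:
  Start at vertex 1, assign color 0
  Color vertex 2 with color 1 (neighbor of 1)
  Color vertex 3 with color 1 (neighbor of 1)

Step 2: Conflict found! Vertices 2 and 3 are adjacent but have the same color.
This means the graph contains an odd cycle.

The graph is NOT bipartite.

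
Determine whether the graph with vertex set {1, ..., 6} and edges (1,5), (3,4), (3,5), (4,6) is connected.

Step 1: Build adjacency list from edges:
  1: 5
  2: (none)
  3: 4, 5
  4: 3, 6
  5: 1, 3
  6: 4

Step 2: Run BFS/DFS from vertex 1:
  Visited: {1, 5, 3, 4, 6}
  Reached 5 of 6 vertices

Step 3: Only 5 of 6 vertices reached. Graph is disconnected.
Connected components: {1, 3, 4, 5, 6}, {2}
Answer: No, the graph is not connected (2 components).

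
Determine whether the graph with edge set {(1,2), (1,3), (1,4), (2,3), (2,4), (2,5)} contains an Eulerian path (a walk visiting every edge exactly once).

Step 1: Find the degree of each vertex:
  deg(1) = 3
  deg(2) = 4
  deg(3) = 2
  deg(4) = 2
  deg(5) = 1

Step 2: Count vertices with odd degree:
  Odd-degree vertices: 1, 5 (2 total)

Step 3: Apply Euler's theorem:
  - Eulerian circuit exists iff graph is connected and all vertices have even degree
  - Eulerian path exists iff graph is connected and has 0 or 2 odd-degree vertices

Graph is connected with exactly 2 odd-degree vertices (1, 5).
Eulerian path exists (starting and ending at the odd-degree vertices), but no Eulerian circuit.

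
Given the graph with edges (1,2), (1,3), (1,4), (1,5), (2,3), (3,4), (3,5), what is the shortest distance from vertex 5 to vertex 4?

Step 1: Build adjacency list:
  1: 2, 3, 4, 5
  2: 1, 3
  3: 1, 2, 4, 5
  4: 1, 3
  5: 1, 3

Step 2: BFS from vertex 5 to find shortest path to 4:
  vertex 1 reached at distance 1
  vertex 3 reached at distance 1
  vertex 2 reached at distance 2
  vertex 4 reached at distance 2

Step 3: Shortest path: 5 -> 3 -> 4
Path length: 2 edges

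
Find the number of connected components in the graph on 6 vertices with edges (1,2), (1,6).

Step 1: Build adjacency list from edges:
  1: 2, 6
  2: 1
  3: (none)
  4: (none)
  5: (none)
  6: 1

Step 2: Run BFS/DFS from vertex 1:
  Visited: {1, 2, 6}
  Reached 3 of 6 vertices

Step 3: Only 3 of 6 vertices reached. Graph is disconnected.
Connected components: {1, 2, 6}, {3}, {4}, {5}
Number of connected components: 4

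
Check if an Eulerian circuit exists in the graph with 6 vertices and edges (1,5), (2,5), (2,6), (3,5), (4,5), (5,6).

Step 1: Find the degree of each vertex:
  deg(1) = 1
  deg(2) = 2
  deg(3) = 1
  deg(4) = 1
  deg(5) = 5
  deg(6) = 2

Step 2: Count vertices with odd degree:
  Odd-degree vertices: 1, 3, 4, 5 (4 total)

Step 3: Apply Euler's theorem:
  - Eulerian circuit exists iff graph is connected and all vertices have even degree
  - Eulerian path exists iff graph is connected and has 0 or 2 odd-degree vertices

Graph has 4 odd-degree vertices (need 0 or 2).
Neither Eulerian path nor Eulerian circuit exists.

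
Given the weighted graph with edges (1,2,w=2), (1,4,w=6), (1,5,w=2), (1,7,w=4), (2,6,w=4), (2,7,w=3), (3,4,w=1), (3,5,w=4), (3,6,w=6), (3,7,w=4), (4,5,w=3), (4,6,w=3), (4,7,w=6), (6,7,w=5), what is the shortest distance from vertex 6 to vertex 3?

Step 1: Build adjacency list with weights:
  1: 2(w=2), 4(w=6), 5(w=2), 7(w=4)
  2: 1(w=2), 6(w=4), 7(w=3)
  3: 4(w=1), 5(w=4), 6(w=6), 7(w=4)
  4: 1(w=6), 3(w=1), 5(w=3), 6(w=3), 7(w=6)
  5: 1(w=2), 3(w=4), 4(w=3)
  6: 2(w=4), 3(w=6), 4(w=3), 7(w=5)
  7: 1(w=4), 2(w=3), 3(w=4), 4(w=6), 6(w=5)

Step 2: Apply Dijkstra's algorithm from vertex 6:
  Visit vertex 6 (distance=0)
    Update dist[2] = 4
    Update dist[3] = 6
    Update dist[4] = 3
    Update dist[7] = 5
  Visit vertex 4 (distance=3)
    Update dist[1] = 9
    Update dist[3] = 4
    Update dist[5] = 6
  Visit vertex 2 (distance=4)
    Update dist[1] = 6
  Visit vertex 3 (distance=4)

Step 3: Shortest path: 6 -> 4 -> 3
Total weight: 3 + 1 = 4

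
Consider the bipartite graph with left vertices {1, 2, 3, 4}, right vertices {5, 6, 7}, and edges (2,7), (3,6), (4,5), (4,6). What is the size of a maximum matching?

Step 1: List the neighbors of each left vertex:
  1: (none)
  2: 7
  3: 6
  4: 5, 6

Step 2: Greedily match left vertices, then look for augmenting paths:
  Match 2 -- 7
  Match 3 -- 6
  Match 4 -- 5
  No augmenting path remains.

Step 3: Verify this is maximum:
  Matching size 3 = min(|L|, |R|) = min(4, 3), which is an upper bound, so this matching is maximum.

Maximum matching: {(2,7), (3,6), (4,5)}
Size: 3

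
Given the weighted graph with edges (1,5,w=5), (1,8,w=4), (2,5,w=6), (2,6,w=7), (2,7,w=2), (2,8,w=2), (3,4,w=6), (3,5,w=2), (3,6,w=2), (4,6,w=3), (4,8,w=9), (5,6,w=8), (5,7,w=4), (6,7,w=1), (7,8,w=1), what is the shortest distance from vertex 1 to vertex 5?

Step 1: Build adjacency list with weights:
  1: 5(w=5), 8(w=4)
  2: 5(w=6), 6(w=7), 7(w=2), 8(w=2)
  3: 4(w=6), 5(w=2), 6(w=2)
  4: 3(w=6), 6(w=3), 8(w=9)
  5: 1(w=5), 2(w=6), 3(w=2), 6(w=8), 7(w=4)
  6: 2(w=7), 3(w=2), 4(w=3), 5(w=8), 7(w=1)
  7: 2(w=2), 5(w=4), 6(w=1), 8(w=1)
  8: 1(w=4), 2(w=2), 4(w=9), 7(w=1)

Step 2: Apply Dijkstra's algorithm from vertex 1:
  Visit vertex 1 (distance=0)
    Update dist[5] = 5
    Update dist[8] = 4
  Visit vertex 8 (distance=4)
    Update dist[2] = 6
    Update dist[4] = 13
    Update dist[7] = 5
  Visit vertex 5 (distance=5)
    Update dist[3] = 7
    Update dist[6] = 13

Step 3: Shortest path: 1 -> 5
Total weight: 5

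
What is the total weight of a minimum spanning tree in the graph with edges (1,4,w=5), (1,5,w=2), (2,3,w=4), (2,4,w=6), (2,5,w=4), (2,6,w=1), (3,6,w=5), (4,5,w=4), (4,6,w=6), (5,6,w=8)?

Apply Kruskal's algorithm (sort edges by weight, add if no cycle):

Sorted edges by weight:
  (2,6) w=1
  (1,5) w=2
  (2,3) w=4
  (2,5) w=4
  (4,5) w=4
  (1,4) w=5
  (3,6) w=5
  (2,4) w=6
  (4,6) w=6
  (5,6) w=8

Add edge (2,6) w=1 -- no cycle. Running total: 1
Add edge (1,5) w=2 -- no cycle. Running total: 3
Add edge (2,3) w=4 -- no cycle. Running total: 7
Add edge (2,5) w=4 -- no cycle. Running total: 11
Add edge (4,5) w=4 -- no cycle. Running total: 15

MST edges: (2,6,w=1), (1,5,w=2), (2,3,w=4), (2,5,w=4), (4,5,w=4)
Total MST weight: 1 + 2 + 4 + 4 + 4 = 15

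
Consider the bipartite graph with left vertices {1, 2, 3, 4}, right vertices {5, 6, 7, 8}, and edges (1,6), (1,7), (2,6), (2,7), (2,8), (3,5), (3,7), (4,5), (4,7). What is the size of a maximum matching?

Step 1: List the neighbors of each left vertex:
  1: 6, 7
  2: 6, 7, 8
  3: 5, 7
  4: 5, 7

Step 2: Greedily match left vertices, then look for augmenting paths:
  Match 1 -- 6
  Match 2 -- 8
  Match 3 -- 5
  Match 4 -- 7
  No augmenting path remains.

Step 3: Verify this is maximum:
  Matching size 4 = min(|L|, |R|) = min(4, 4), which is an upper bound, so this matching is maximum.

Maximum matching: {(1,6), (2,8), (3,5), (4,7)}
Size: 4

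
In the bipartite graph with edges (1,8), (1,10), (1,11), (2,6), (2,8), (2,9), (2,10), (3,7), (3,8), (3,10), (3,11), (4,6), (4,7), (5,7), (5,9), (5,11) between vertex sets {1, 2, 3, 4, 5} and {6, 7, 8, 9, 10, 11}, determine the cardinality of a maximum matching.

Step 1: List the neighbors of each left vertex:
  1: 8, 10, 11
  2: 6, 8, 9, 10
  3: 7, 8, 10, 11
  4: 6, 7
  5: 7, 9, 11

Step 2: Greedily match left vertices, then look for augmenting paths:
  Match 1 -- 8
  Match 2 -- 10
  Match 3 -- 7
  Match 4 -- 6
  Match 5 -- 9
  No augmenting path remains.

Step 3: Verify this is maximum:
  Matching size 5 = min(|L|, |R|) = min(5, 6), which is an upper bound, so this matching is maximum.

Maximum matching: {(1,8), (2,10), (3,7), (4,6), (5,9)}
Size: 5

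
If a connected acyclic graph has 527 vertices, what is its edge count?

A tree on n vertices always has exactly n - 1 edges.
For n = 527: edges = 527 - 1 = 526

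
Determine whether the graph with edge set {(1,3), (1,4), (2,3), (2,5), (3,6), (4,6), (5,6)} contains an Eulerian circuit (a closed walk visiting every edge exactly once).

Step 1: Find the degree of each vertex:
  deg(1) = 2
  deg(2) = 2
  deg(3) = 3
  deg(4) = 2
  deg(5) = 2
  deg(6) = 3

Step 2: Count vertices with odd degree:
  Odd-degree vertices: 3, 6 (2 total)

Step 3: Apply Euler's theorem:
  - Eulerian circuit exists iff graph is connected and all vertices have even degree
  - Eulerian path exists iff graph is connected and has 0 or 2 odd-degree vertices

Graph is connected with exactly 2 odd-degree vertices (3, 6).
Eulerian path exists (starting and ending at the odd-degree vertices), but no Eulerian circuit.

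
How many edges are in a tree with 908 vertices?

A tree on n vertices always has exactly n - 1 edges.
For n = 908: edges = 908 - 1 = 907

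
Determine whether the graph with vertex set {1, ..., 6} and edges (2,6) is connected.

Step 1: Build adjacency list from edges:
  1: (none)
  2: 6
  3: (none)
  4: (none)
  5: (none)
  6: 2

Step 2: Run BFS/DFS from vertex 1:
  Visited: {1}
  Reached 1 of 6 vertices

Step 3: Only 1 of 6 vertices reached. Graph is disconnected.
Connected components: {1}, {2, 6}, {3}, {4}, {5}
Answer: No, the graph is not connected (5 components).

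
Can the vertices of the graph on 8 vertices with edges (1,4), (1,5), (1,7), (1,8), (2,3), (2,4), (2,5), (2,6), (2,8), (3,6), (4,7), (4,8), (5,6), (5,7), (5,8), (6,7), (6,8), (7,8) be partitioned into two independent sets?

Step 1: Attempt 2-coloring using BFS:
  Start at vertex 1, assign color 0
  Color vertex 4 with color 1 (neighbor of 1)
  Color vertex 5 with color 1 (neighbor of 1)
  Color vertex 7 with color 1 (neighbor of 1)
  Color vertex 8 with color 1 (neighbor of 1)
  Color vertex 2 with color 0 (neighbor of 4)

Step 2: Conflict found! Vertices 4 and 7 are adjacent but have the same color.
This means the graph contains an odd cycle.

The graph is NOT bipartite.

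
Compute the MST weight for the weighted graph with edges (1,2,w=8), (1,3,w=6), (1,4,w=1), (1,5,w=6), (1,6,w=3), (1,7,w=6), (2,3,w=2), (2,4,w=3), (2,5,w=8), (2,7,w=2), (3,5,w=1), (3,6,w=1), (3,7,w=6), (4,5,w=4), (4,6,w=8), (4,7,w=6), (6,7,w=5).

Apply Kruskal's algorithm (sort edges by weight, add if no cycle):

Sorted edges by weight:
  (1,4) w=1
  (3,5) w=1
  (3,6) w=1
  (2,3) w=2
  (2,7) w=2
  (1,6) w=3
  (2,4) w=3
  (4,5) w=4
  (6,7) w=5
  (1,3) w=6
  (1,5) w=6
  (1,7) w=6
  (3,7) w=6
  (4,7) w=6
  (1,2) w=8
  (2,5) w=8
  (4,6) w=8

Add edge (1,4) w=1 -- no cycle. Running total: 1
Add edge (3,5) w=1 -- no cycle. Running total: 2
Add edge (3,6) w=1 -- no cycle. Running total: 3
Add edge (2,3) w=2 -- no cycle. Running total: 5
Add edge (2,7) w=2 -- no cycle. Running total: 7
Add edge (1,6) w=3 -- no cycle. Running total: 10

MST edges: (1,4,w=1), (3,5,w=1), (3,6,w=1), (2,3,w=2), (2,7,w=2), (1,6,w=3)
Total MST weight: 1 + 1 + 1 + 2 + 2 + 3 = 10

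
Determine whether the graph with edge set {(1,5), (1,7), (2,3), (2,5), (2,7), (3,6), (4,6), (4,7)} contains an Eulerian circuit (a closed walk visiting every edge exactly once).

Step 1: Find the degree of each vertex:
  deg(1) = 2
  deg(2) = 3
  deg(3) = 2
  deg(4) = 2
  deg(5) = 2
  deg(6) = 2
  deg(7) = 3

Step 2: Count vertices with odd degree:
  Odd-degree vertices: 2, 7 (2 total)

Step 3: Apply Euler's theorem:
  - Eulerian circuit exists iff graph is connected and all vertices have even degree
  - Eulerian path exists iff graph is connected and has 0 or 2 odd-degree vertices

Graph is connected with exactly 2 odd-degree vertices (2, 7).
Eulerian path exists (starting and ending at the odd-degree vertices), but no Eulerian circuit.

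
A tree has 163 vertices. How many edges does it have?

A tree on n vertices always has exactly n - 1 edges.
For n = 163: edges = 163 - 1 = 162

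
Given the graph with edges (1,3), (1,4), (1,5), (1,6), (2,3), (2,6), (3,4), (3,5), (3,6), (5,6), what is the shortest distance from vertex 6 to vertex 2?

Step 1: Build adjacency list:
  1: 3, 4, 5, 6
  2: 3, 6
  3: 1, 2, 4, 5, 6
  4: 1, 3
  5: 1, 3, 6
  6: 1, 2, 3, 5

Step 2: BFS from vertex 6 to find shortest path to 2:
  vertex 1 reached at distance 1
  vertex 2 reached at distance 1

Step 3: Shortest path: 6 -> 2
Path length: 1 edge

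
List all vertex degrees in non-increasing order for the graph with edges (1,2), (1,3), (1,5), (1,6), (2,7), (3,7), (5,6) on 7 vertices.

Step 1: Count edges incident to each vertex:
  deg(1) = 4 (neighbors: 2, 3, 5, 6)
  deg(2) = 2 (neighbors: 1, 7)
  deg(3) = 2 (neighbors: 1, 7)
  deg(4) = 0 (neighbors: none)
  deg(5) = 2 (neighbors: 1, 6)
  deg(6) = 2 (neighbors: 1, 5)
  deg(7) = 2 (neighbors: 2, 3)

Step 2: Sort degrees in non-increasing order:
  Degrees: [4, 2, 2, 0, 2, 2, 2] -> sorted: [4, 2, 2, 2, 2, 2, 0]

Degree sequence: [4, 2, 2, 2, 2, 2, 0]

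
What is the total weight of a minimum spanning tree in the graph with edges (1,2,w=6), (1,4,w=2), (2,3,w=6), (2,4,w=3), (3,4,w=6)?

Apply Kruskal's algorithm (sort edges by weight, add if no cycle):

Sorted edges by weight:
  (1,4) w=2
  (2,4) w=3
  (1,2) w=6
  (2,3) w=6
  (3,4) w=6

Add edge (1,4) w=2 -- no cycle. Running total: 2
Add edge (2,4) w=3 -- no cycle. Running total: 5
Skip edge (1,2) w=6 -- would create cycle
Add edge (2,3) w=6 -- no cycle. Running total: 11

MST edges: (1,4,w=2), (2,4,w=3), (2,3,w=6)
Total MST weight: 2 + 3 + 6 = 11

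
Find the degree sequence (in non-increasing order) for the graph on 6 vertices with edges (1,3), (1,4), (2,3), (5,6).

Step 1: Count edges incident to each vertex:
  deg(1) = 2 (neighbors: 3, 4)
  deg(2) = 1 (neighbors: 3)
  deg(3) = 2 (neighbors: 1, 2)
  deg(4) = 1 (neighbors: 1)
  deg(5) = 1 (neighbors: 6)
  deg(6) = 1 (neighbors: 5)

Step 2: Sort degrees in non-increasing order:
  Degrees: [2, 1, 2, 1, 1, 1] -> sorted: [2, 2, 1, 1, 1, 1]

Degree sequence: [2, 2, 1, 1, 1, 1]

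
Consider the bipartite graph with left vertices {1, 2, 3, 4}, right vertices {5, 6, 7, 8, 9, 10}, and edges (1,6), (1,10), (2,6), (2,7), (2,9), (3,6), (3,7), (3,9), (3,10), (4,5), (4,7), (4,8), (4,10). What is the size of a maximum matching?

Step 1: List the neighbors of each left vertex:
  1: 6, 10
  2: 6, 7, 9
  3: 6, 7, 9, 10
  4: 5, 7, 8, 10

Step 2: Greedily match left vertices, then look for augmenting paths:
  Match 1 -- 6
  Match 2 -- 7
  Match 3 -- 9
  Match 4 -- 5
  No augmenting path remains.

Step 3: Verify this is maximum:
  Matching size 4 = min(|L|, |R|) = min(4, 6), which is an upper bound, so this matching is maximum.

Maximum matching: {(1,6), (2,7), (3,9), (4,5)}
Size: 4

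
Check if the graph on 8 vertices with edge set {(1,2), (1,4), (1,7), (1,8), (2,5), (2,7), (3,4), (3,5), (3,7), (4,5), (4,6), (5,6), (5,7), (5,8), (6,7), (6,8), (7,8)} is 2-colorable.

Step 1: Attempt 2-coloring using BFS:
  Start at vertex 1, assign color 0
  Color vertex 2 with color 1 (neighbor of 1)
  Color vertex 4 with color 1 (neighbor of 1)
  Color vertex 7 with color 1 (neighbor of 1)
  Color vertex 8 with color 1 (neighbor of 1)
  Color vertex 5 with color 0 (neighbor of 2)

Step 2: Conflict found! Vertices 2 and 7 are adjacent but have the same color.
This means the graph contains an odd cycle.

The graph is NOT bipartite.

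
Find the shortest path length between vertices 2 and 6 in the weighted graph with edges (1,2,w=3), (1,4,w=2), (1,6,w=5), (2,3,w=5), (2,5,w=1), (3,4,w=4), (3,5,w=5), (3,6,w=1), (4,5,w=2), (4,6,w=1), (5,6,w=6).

Step 1: Build adjacency list with weights:
  1: 2(w=3), 4(w=2), 6(w=5)
  2: 1(w=3), 3(w=5), 5(w=1)
  3: 2(w=5), 4(w=4), 5(w=5), 6(w=1)
  4: 1(w=2), 3(w=4), 5(w=2), 6(w=1)
  5: 2(w=1), 3(w=5), 4(w=2), 6(w=6)
  6: 1(w=5), 3(w=1), 4(w=1), 5(w=6)

Step 2: Apply Dijkstra's algorithm from vertex 2:
  Visit vertex 2 (distance=0)
    Update dist[1] = 3
    Update dist[3] = 5
    Update dist[5] = 1
  Visit vertex 5 (distance=1)
    Update dist[4] = 3
    Update dist[6] = 7
  Visit vertex 1 (distance=3)
  Visit vertex 4 (distance=3)
    Update dist[6] = 4
  Visit vertex 6 (distance=4)

Step 3: Shortest path: 2 -> 5 -> 4 -> 6
Total weight: 1 + 2 + 1 = 4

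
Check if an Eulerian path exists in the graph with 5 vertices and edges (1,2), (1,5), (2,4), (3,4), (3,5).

Step 1: Find the degree of each vertex:
  deg(1) = 2
  deg(2) = 2
  deg(3) = 2
  deg(4) = 2
  deg(5) = 2

Step 2: Count vertices with odd degree:
  All vertices have even degree (0 odd-degree vertices)

Step 3: Apply Euler's theorem:
  - Eulerian circuit exists iff graph is connected and all vertices have even degree
  - Eulerian path exists iff graph is connected and has 0 or 2 odd-degree vertices

Graph is connected with 0 odd-degree vertices.
Both Eulerian circuit and Eulerian path exist.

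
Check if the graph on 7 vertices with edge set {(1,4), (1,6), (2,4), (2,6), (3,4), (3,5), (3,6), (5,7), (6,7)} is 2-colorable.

Step 1: Attempt 2-coloring using BFS:
  Start at vertex 1, assign color 0
  Color vertex 4 with color 1 (neighbor of 1)
  Color vertex 6 with color 1 (neighbor of 1)
  Color vertex 2 with color 0 (neighbor of 4)
  Color vertex 3 with color 0 (neighbor of 4)
  Color vertex 7 with color 0 (neighbor of 6)
  Color vertex 5 with color 1 (neighbor of 3)

Step 2: 2-coloring succeeded. No conflicts found.
  Set A (color 0): {1, 2, 3, 7}
  Set B (color 1): {4, 5, 6}

The graph is bipartite with partition {1, 2, 3, 7}, {4, 5, 6}.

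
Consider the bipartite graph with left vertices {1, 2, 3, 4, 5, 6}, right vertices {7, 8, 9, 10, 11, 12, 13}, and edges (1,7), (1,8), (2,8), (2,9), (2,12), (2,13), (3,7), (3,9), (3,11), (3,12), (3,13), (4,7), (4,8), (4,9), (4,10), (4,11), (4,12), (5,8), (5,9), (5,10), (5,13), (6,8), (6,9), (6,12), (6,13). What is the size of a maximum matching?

Step 1: List the neighbors of each left vertex:
  1: 7, 8
  2: 8, 9, 12, 13
  3: 7, 9, 11, 12, 13
  4: 7, 8, 9, 10, 11, 12
  5: 8, 9, 10, 13
  6: 8, 9, 12, 13

Step 2: Greedily match left vertices, then look for augmenting paths:
  Match 1 -- 7
  Match 2 -- 8
  Match 3 -- 9
  Match 4 -- 10
  Match 5 -- 13
  Match 6 -- 12
  No augmenting path remains.

Step 3: Verify this is maximum:
  Matching size 6 = min(|L|, |R|) = min(6, 7), which is an upper bound, so this matching is maximum.

Maximum matching: {(1,7), (2,8), (3,9), (4,10), (5,13), (6,12)}
Size: 6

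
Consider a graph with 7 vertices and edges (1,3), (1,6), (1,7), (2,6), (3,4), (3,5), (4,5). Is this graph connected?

Step 1: Build adjacency list from edges:
  1: 3, 6, 7
  2: 6
  3: 1, 4, 5
  4: 3, 5
  5: 3, 4
  6: 1, 2
  7: 1

Step 2: Run BFS/DFS from vertex 1:
  Visited: {1, 3, 6, 7, 4, 5, 2}
  Reached 7 of 7 vertices

Step 3: All 7 vertices reached from vertex 1, so the graph is connected.
Answer: Yes, the graph is connected.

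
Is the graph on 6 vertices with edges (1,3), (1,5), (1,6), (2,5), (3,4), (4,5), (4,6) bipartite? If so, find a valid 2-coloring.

Step 1: Attempt 2-coloring using BFS:
  Start at vertex 1, assign color 0
  Color vertex 3 with color 1 (neighbor of 1)
  Color vertex 5 with color 1 (neighbor of 1)
  Color vertex 6 with color 1 (neighbor of 1)
  Color vertex 4 with color 0 (neighbor of 3)
  Color vertex 2 with color 0 (neighbor of 5)

Step 2: 2-coloring succeeded. No conflicts found.
  Set A (color 0): {1, 2, 4}
  Set B (color 1): {3, 5, 6}

The graph is bipartite with partition {1, 2, 4}, {3, 5, 6}.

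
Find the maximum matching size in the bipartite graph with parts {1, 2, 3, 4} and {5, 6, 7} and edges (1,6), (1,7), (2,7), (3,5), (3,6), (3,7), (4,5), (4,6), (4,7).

Step 1: List the neighbors of each left vertex:
  1: 6, 7
  2: 7
  3: 5, 6, 7
  4: 5, 6, 7

Step 2: Greedily match left vertices, then look for augmenting paths:
  Match 1 -- 6
  Match 2 -- 7
  Match 3 -- 5
  No augmenting path remains.

Step 3: Verify this is maximum:
  Matching size 3 = min(|L|, |R|) = min(4, 3), which is an upper bound, so this matching is maximum.

Maximum matching: {(1,6), (2,7), (3,5)}
Size: 3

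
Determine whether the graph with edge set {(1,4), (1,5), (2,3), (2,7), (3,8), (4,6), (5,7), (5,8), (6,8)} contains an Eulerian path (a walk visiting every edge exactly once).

Step 1: Find the degree of each vertex:
  deg(1) = 2
  deg(2) = 2
  deg(3) = 2
  deg(4) = 2
  deg(5) = 3
  deg(6) = 2
  deg(7) = 2
  deg(8) = 3

Step 2: Count vertices with odd degree:
  Odd-degree vertices: 5, 8 (2 total)

Step 3: Apply Euler's theorem:
  - Eulerian circuit exists iff graph is connected and all vertices have even degree
  - Eulerian path exists iff graph is connected and has 0 or 2 odd-degree vertices

Graph is connected with exactly 2 odd-degree vertices (5, 8).
Eulerian path exists (starting and ending at the odd-degree vertices), but no Eulerian circuit.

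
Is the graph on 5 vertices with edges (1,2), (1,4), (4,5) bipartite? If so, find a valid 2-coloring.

Step 1: Attempt 2-coloring using BFS:
  Start at vertex 1, assign color 0
  Color vertex 2 with color 1 (neighbor of 1)
  Color vertex 4 with color 1 (neighbor of 1)
  Color vertex 5 with color 0 (neighbor of 4)
  Start new component at vertex 3, assign color 0

Step 2: 2-coloring succeeded. No conflicts found.
  Set A (color 0): {1, 3, 5}
  Set B (color 1): {2, 4}

The graph is bipartite with partition {1, 3, 5}, {2, 4}.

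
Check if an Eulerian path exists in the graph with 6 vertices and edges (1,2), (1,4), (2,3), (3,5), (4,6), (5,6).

Step 1: Find the degree of each vertex:
  deg(1) = 2
  deg(2) = 2
  deg(3) = 2
  deg(4) = 2
  deg(5) = 2
  deg(6) = 2

Step 2: Count vertices with odd degree:
  All vertices have even degree (0 odd-degree vertices)

Step 3: Apply Euler's theorem:
  - Eulerian circuit exists iff graph is connected and all vertices have even degree
  - Eulerian path exists iff graph is connected and has 0 or 2 odd-degree vertices

Graph is connected with 0 odd-degree vertices.
Both Eulerian circuit and Eulerian path exist.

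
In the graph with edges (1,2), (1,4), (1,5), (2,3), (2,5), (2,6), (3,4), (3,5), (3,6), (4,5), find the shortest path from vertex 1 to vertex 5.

Step 1: Build adjacency list:
  1: 2, 4, 5
  2: 1, 3, 5, 6
  3: 2, 4, 5, 6
  4: 1, 3, 5
  5: 1, 2, 3, 4
  6: 2, 3

Step 2: BFS from vertex 1 to find shortest path to 5:
  vertex 2 reached at distance 1
  vertex 4 reached at distance 1
  vertex 5 reached at distance 1

Step 3: Shortest path: 1 -> 5
Path length: 1 edge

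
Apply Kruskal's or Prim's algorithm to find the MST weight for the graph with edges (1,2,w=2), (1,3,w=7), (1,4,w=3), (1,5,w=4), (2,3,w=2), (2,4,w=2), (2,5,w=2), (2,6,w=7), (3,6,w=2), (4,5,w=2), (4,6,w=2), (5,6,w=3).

Apply Kruskal's algorithm (sort edges by weight, add if no cycle):

Sorted edges by weight:
  (1,2) w=2
  (2,3) w=2
  (2,4) w=2
  (2,5) w=2
  (3,6) w=2
  (4,6) w=2
  (4,5) w=2
  (1,4) w=3
  (5,6) w=3
  (1,5) w=4
  (1,3) w=7
  (2,6) w=7

Add edge (1,2) w=2 -- no cycle. Running total: 2
Add edge (2,3) w=2 -- no cycle. Running total: 4
Add edge (2,4) w=2 -- no cycle. Running total: 6
Add edge (2,5) w=2 -- no cycle. Running total: 8
Add edge (3,6) w=2 -- no cycle. Running total: 10

MST edges: (1,2,w=2), (2,3,w=2), (2,4,w=2), (2,5,w=2), (3,6,w=2)
Total MST weight: 2 + 2 + 2 + 2 + 2 = 10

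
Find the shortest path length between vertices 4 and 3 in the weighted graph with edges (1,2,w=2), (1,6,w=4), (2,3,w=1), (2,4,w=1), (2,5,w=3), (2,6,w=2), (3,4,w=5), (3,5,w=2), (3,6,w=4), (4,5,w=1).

Step 1: Build adjacency list with weights:
  1: 2(w=2), 6(w=4)
  2: 1(w=2), 3(w=1), 4(w=1), 5(w=3), 6(w=2)
  3: 2(w=1), 4(w=5), 5(w=2), 6(w=4)
  4: 2(w=1), 3(w=5), 5(w=1)
  5: 2(w=3), 3(w=2), 4(w=1)
  6: 1(w=4), 2(w=2), 3(w=4)

Step 2: Apply Dijkstra's algorithm from vertex 4:
  Visit vertex 4 (distance=0)
    Update dist[2] = 1
    Update dist[3] = 5
    Update dist[5] = 1
  Visit vertex 2 (distance=1)
    Update dist[1] = 3
    Update dist[3] = 2
    Update dist[6] = 3
  Visit vertex 5 (distance=1)
  Visit vertex 3 (distance=2)

Step 3: Shortest path: 4 -> 2 -> 3
Total weight: 1 + 1 = 2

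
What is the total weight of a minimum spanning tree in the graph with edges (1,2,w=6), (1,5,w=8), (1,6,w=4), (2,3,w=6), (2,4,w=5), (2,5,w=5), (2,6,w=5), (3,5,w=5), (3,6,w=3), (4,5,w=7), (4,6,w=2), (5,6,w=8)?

Apply Kruskal's algorithm (sort edges by weight, add if no cycle):

Sorted edges by weight:
  (4,6) w=2
  (3,6) w=3
  (1,6) w=4
  (2,6) w=5
  (2,4) w=5
  (2,5) w=5
  (3,5) w=5
  (1,2) w=6
  (2,3) w=6
  (4,5) w=7
  (1,5) w=8
  (5,6) w=8

Add edge (4,6) w=2 -- no cycle. Running total: 2
Add edge (3,6) w=3 -- no cycle. Running total: 5
Add edge (1,6) w=4 -- no cycle. Running total: 9
Add edge (2,6) w=5 -- no cycle. Running total: 14
Skip edge (2,4) w=5 -- would create cycle
Add edge (2,5) w=5 -- no cycle. Running total: 19

MST edges: (4,6,w=2), (3,6,w=3), (1,6,w=4), (2,6,w=5), (2,5,w=5)
Total MST weight: 2 + 3 + 4 + 5 + 5 = 19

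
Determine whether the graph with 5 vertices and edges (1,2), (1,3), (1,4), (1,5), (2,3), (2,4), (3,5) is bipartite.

Step 1: Attempt 2-coloring using BFS:
  Start at vertex 1, assign color 0
  Color vertex 2 with color 1 (neighbor of 1)
  Color vertex 3 with color 1 (neighbor of 1)
  Color vertex 4 with color 1 (neighbor of 1)
  Color vertex 5 with color 1 (neighbor of 1)

Step 2: Conflict found! Vertices 2 and 3 are adjacent but have the same color.
This means the graph contains an odd cycle.

The graph is NOT bipartite.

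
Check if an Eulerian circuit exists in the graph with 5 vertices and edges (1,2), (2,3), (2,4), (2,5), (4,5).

Step 1: Find the degree of each vertex:
  deg(1) = 1
  deg(2) = 4
  deg(3) = 1
  deg(4) = 2
  deg(5) = 2

Step 2: Count vertices with odd degree:
  Odd-degree vertices: 1, 3 (2 total)

Step 3: Apply Euler's theorem:
  - Eulerian circuit exists iff graph is connected and all vertices have even degree
  - Eulerian path exists iff graph is connected and has 0 or 2 odd-degree vertices

Graph is connected with exactly 2 odd-degree vertices (1, 3).
Eulerian path exists (starting and ending at the odd-degree vertices), but no Eulerian circuit.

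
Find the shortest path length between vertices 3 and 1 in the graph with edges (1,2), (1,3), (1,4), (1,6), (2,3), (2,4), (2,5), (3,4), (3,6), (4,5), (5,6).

Step 1: Build adjacency list:
  1: 2, 3, 4, 6
  2: 1, 3, 4, 5
  3: 1, 2, 4, 6
  4: 1, 2, 3, 5
  5: 2, 4, 6
  6: 1, 3, 5

Step 2: BFS from vertex 3 to find shortest path to 1:
  vertex 1 reached at distance 1

Step 3: Shortest path: 3 -> 1
Path length: 1 edge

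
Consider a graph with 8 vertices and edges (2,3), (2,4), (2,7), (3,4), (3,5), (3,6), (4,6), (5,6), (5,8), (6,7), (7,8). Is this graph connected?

Step 1: Build adjacency list from edges:
  1: (none)
  2: 3, 4, 7
  3: 2, 4, 5, 6
  4: 2, 3, 6
  5: 3, 6, 8
  6: 3, 4, 5, 7
  7: 2, 6, 8
  8: 5, 7

Step 2: Run BFS/DFS from vertex 1:
  Visited: {1}
  Reached 1 of 8 vertices

Step 3: Only 1 of 8 vertices reached. Graph is disconnected.
Connected components: {1}, {2, 3, 4, 5, 6, 7, 8}
Answer: No, the graph is not connected (2 components).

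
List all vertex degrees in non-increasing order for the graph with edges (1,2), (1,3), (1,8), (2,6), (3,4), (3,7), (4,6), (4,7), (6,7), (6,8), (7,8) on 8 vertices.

Step 1: Count edges incident to each vertex:
  deg(1) = 3 (neighbors: 2, 3, 8)
  deg(2) = 2 (neighbors: 1, 6)
  deg(3) = 3 (neighbors: 1, 4, 7)
  deg(4) = 3 (neighbors: 3, 6, 7)
  deg(5) = 0 (neighbors: none)
  deg(6) = 4 (neighbors: 2, 4, 7, 8)
  deg(7) = 4 (neighbors: 3, 4, 6, 8)
  deg(8) = 3 (neighbors: 1, 6, 7)

Step 2: Sort degrees in non-increasing order:
  Degrees: [3, 2, 3, 3, 0, 4, 4, 3] -> sorted: [4, 4, 3, 3, 3, 3, 2, 0]

Degree sequence: [4, 4, 3, 3, 3, 3, 2, 0]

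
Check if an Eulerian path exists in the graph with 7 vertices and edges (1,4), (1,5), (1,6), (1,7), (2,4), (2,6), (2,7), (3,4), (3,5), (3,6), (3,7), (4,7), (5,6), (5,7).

Step 1: Find the degree of each vertex:
  deg(1) = 4
  deg(2) = 3
  deg(3) = 4
  deg(4) = 4
  deg(5) = 4
  deg(6) = 4
  deg(7) = 5

Step 2: Count vertices with odd degree:
  Odd-degree vertices: 2, 7 (2 total)

Step 3: Apply Euler's theorem:
  - Eulerian circuit exists iff graph is connected and all vertices have even degree
  - Eulerian path exists iff graph is connected and has 0 or 2 odd-degree vertices

Graph is connected with exactly 2 odd-degree vertices (2, 7).
Eulerian path exists (starting and ending at the odd-degree vertices), but no Eulerian circuit.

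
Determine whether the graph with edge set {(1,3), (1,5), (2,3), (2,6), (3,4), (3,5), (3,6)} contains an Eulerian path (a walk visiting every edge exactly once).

Step 1: Find the degree of each vertex:
  deg(1) = 2
  deg(2) = 2
  deg(3) = 5
  deg(4) = 1
  deg(5) = 2
  deg(6) = 2

Step 2: Count vertices with odd degree:
  Odd-degree vertices: 3, 4 (2 total)

Step 3: Apply Euler's theorem:
  - Eulerian circuit exists iff graph is connected and all vertices have even degree
  - Eulerian path exists iff graph is connected and has 0 or 2 odd-degree vertices

Graph is connected with exactly 2 odd-degree vertices (3, 4).
Eulerian path exists (starting and ending at the odd-degree vertices), but no Eulerian circuit.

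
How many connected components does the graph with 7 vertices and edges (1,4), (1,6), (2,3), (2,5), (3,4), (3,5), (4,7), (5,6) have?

Step 1: Build adjacency list from edges:
  1: 4, 6
  2: 3, 5
  3: 2, 4, 5
  4: 1, 3, 7
  5: 2, 3, 6
  6: 1, 5
  7: 4

Step 2: Run BFS/DFS from vertex 1:
  Visited: {1, 4, 6, 3, 7, 5, 2}
  Reached 7 of 7 vertices

Step 3: All 7 vertices reached from vertex 1, so the graph is connected.
Number of connected components: 1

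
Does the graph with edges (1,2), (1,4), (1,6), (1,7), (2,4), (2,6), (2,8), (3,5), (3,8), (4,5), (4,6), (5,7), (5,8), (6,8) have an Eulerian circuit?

Step 1: Find the degree of each vertex:
  deg(1) = 4
  deg(2) = 4
  deg(3) = 2
  deg(4) = 4
  deg(5) = 4
  deg(6) = 4
  deg(7) = 2
  deg(8) = 4

Step 2: Count vertices with odd degree:
  All vertices have even degree (0 odd-degree vertices)

Step 3: Apply Euler's theorem:
  - Eulerian circuit exists iff graph is connected and all vertices have even degree
  - Eulerian path exists iff graph is connected and has 0 or 2 odd-degree vertices

Graph is connected with 0 odd-degree vertices.
Both Eulerian circuit and Eulerian path exist.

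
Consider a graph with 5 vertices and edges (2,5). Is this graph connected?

Step 1: Build adjacency list from edges:
  1: (none)
  2: 5
  3: (none)
  4: (none)
  5: 2

Step 2: Run BFS/DFS from vertex 1:
  Visited: {1}
  Reached 1 of 5 vertices

Step 3: Only 1 of 5 vertices reached. Graph is disconnected.
Connected components: {1}, {2, 5}, {3}, {4}
Answer: No, the graph is not connected (4 components).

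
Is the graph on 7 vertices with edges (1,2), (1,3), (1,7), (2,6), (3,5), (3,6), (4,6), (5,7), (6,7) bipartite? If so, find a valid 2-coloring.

Step 1: Attempt 2-coloring using BFS:
  Start at vertex 1, assign color 0
  Color vertex 2 with color 1 (neighbor of 1)
  Color vertex 3 with color 1 (neighbor of 1)
  Color vertex 7 with color 1 (neighbor of 1)
  Color vertex 6 with color 0 (neighbor of 2)
  Color vertex 5 with color 0 (neighbor of 3)
  Color vertex 4 with color 1 (neighbor of 6)

Step 2: 2-coloring succeeded. No conflicts found.
  Set A (color 0): {1, 5, 6}
  Set B (color 1): {2, 3, 4, 7}

The graph is bipartite with partition {1, 5, 6}, {2, 3, 4, 7}.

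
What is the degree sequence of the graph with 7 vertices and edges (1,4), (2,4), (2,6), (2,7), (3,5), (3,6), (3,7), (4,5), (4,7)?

Step 1: Count edges incident to each vertex:
  deg(1) = 1 (neighbors: 4)
  deg(2) = 3 (neighbors: 4, 6, 7)
  deg(3) = 3 (neighbors: 5, 6, 7)
  deg(4) = 4 (neighbors: 1, 2, 5, 7)
  deg(5) = 2 (neighbors: 3, 4)
  deg(6) = 2 (neighbors: 2, 3)
  deg(7) = 3 (neighbors: 2, 3, 4)

Step 2: Sort degrees in non-increasing order:
  Degrees: [1, 3, 3, 4, 2, 2, 3] -> sorted: [4, 3, 3, 3, 2, 2, 1]

Degree sequence: [4, 3, 3, 3, 2, 2, 1]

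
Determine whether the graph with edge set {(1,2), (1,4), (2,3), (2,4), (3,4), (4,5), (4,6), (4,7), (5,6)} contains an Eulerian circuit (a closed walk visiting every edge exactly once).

Step 1: Find the degree of each vertex:
  deg(1) = 2
  deg(2) = 3
  deg(3) = 2
  deg(4) = 6
  deg(5) = 2
  deg(6) = 2
  deg(7) = 1

Step 2: Count vertices with odd degree:
  Odd-degree vertices: 2, 7 (2 total)

Step 3: Apply Euler's theorem:
  - Eulerian circuit exists iff graph is connected and all vertices have even degree
  - Eulerian path exists iff graph is connected and has 0 or 2 odd-degree vertices

Graph is connected with exactly 2 odd-degree vertices (2, 7).
Eulerian path exists (starting and ending at the odd-degree vertices), but no Eulerian circuit.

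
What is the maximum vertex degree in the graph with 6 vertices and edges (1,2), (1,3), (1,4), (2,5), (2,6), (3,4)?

Step 1: Count edges incident to each vertex:
  deg(1) = 3 (neighbors: 2, 3, 4)
  deg(2) = 3 (neighbors: 1, 5, 6)
  deg(3) = 2 (neighbors: 1, 4)
  deg(4) = 2 (neighbors: 1, 3)
  deg(5) = 1 (neighbors: 2)
  deg(6) = 1 (neighbors: 2)

Step 2: Find maximum:
  max(3, 3, 2, 2, 1, 1) = 3 (vertex 1)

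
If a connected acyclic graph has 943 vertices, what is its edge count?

A tree on n vertices always has exactly n - 1 edges.
For n = 943: edges = 943 - 1 = 942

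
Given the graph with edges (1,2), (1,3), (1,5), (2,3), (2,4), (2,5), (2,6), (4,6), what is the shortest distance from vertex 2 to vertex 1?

Step 1: Build adjacency list:
  1: 2, 3, 5
  2: 1, 3, 4, 5, 6
  3: 1, 2
  4: 2, 6
  5: 1, 2
  6: 2, 4

Step 2: BFS from vertex 2 to find shortest path to 1:
  vertex 1 reached at distance 1

Step 3: Shortest path: 2 -> 1
Path length: 1 edge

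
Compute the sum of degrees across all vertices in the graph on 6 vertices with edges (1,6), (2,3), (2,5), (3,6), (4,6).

Step 1: Count edges incident to each vertex:
  deg(1) = 1 (neighbors: 6)
  deg(2) = 2 (neighbors: 3, 5)
  deg(3) = 2 (neighbors: 2, 6)
  deg(4) = 1 (neighbors: 6)
  deg(5) = 1 (neighbors: 2)
  deg(6) = 3 (neighbors: 1, 3, 4)

Step 2: Sum all degrees:
  1 + 2 + 2 + 1 + 1 + 3 = 10

Verification: sum of degrees = 2 * |E| = 2 * 5 = 10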